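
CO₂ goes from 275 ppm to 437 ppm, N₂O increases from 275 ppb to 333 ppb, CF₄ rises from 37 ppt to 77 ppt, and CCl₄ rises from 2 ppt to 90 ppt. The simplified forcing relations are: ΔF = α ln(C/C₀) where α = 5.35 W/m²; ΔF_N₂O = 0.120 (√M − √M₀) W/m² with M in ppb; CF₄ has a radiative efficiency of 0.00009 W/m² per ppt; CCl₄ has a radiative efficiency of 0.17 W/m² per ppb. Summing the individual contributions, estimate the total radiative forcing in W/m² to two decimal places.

ΔF = 2.70 W/m²

CO₂: 5.35 × ln(437/275) = 5.35 × ln(1.58909) = 5.35 × 0.46316 = 2.4779 W/m².
N₂O: 0.120 × (√333 − √275) = 0.120 × (18.2483 − 16.5831) = 0.120 × 1.6652 = 0.1998 W/m².
CF₄: ΔF = 0.00009 × (77 − 37) = 0.00009 × 40 = 0.0036 W/m².
CCl₄: Δ = 90 − 2 = 88 ppt = 0.088 ppb; ΔF = 0.17 × 0.088 = 0.0150 W/m².
Total ΔF = 2.4779 + 0.1998 + 0.0036 + 0.0150 = 2.6963 W/m².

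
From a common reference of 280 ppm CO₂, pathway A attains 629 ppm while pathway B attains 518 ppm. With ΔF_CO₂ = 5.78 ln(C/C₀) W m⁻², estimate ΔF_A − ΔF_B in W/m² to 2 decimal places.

ΔF_A − ΔF_B = 1.12 W/m²

ΔF_A = 5.78 ln(629/280) = 5.78 × 0.80934 = 4.6780 W/m².
ΔF_B = 5.78 ln(518/280) = 5.78 × 0.61519 = 3.5558 W/m².
Difference: 4.6780 − 3.5558 = 1.1222 W/m².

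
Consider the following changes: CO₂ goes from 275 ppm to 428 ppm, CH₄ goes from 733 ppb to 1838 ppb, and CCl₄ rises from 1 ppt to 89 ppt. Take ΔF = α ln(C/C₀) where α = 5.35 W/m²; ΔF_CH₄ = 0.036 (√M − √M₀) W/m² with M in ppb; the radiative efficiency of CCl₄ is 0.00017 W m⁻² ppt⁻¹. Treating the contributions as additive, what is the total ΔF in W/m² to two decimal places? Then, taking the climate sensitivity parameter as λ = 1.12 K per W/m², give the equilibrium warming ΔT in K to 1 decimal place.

CO₂: 5.35 × ln(428/275) = 5.35 × ln(1.55636) = 5.35 × 0.44235 = 2.3666 W/m².
CH₄: 0.036 × (√1838 − √733) = 0.036 × (42.8719 − 27.0740) = 0.036 × 15.7979 = 0.5687 W/m².
CCl₄: ΔF = 0.00017 × (89 − 1) = 0.00017 × 88 = 0.0150 W/m².
Total ΔF = 2.3666 + 0.5687 + 0.0150 = 2.9503 W/m².
ΔT = λ ΔF = 1.12 × 2.95 = 3.3040 K.

ΔF = 2.95 W/m²; ΔT = 3.3 K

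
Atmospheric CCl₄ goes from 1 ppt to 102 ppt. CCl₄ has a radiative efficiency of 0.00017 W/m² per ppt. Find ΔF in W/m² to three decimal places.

CCl₄: ΔF = 0.00017 × (102 − 1) = 0.00017 × 101 = 0.0172 W/m².

ΔF = 0.017 W/m²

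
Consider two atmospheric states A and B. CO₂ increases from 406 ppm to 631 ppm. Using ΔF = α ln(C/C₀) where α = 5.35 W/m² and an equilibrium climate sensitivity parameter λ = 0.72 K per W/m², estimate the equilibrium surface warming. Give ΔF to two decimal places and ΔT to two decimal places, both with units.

ΔF = 2.36 W/m²; ΔT = 1.70 K

CO₂: 5.35 × ln(631/406) = 5.35 × ln(1.55419) = 5.35 × 0.44095 = 2.3591 W/m².
ΔT = λ ΔF = 0.72 × 2.36 = 1.6992 K.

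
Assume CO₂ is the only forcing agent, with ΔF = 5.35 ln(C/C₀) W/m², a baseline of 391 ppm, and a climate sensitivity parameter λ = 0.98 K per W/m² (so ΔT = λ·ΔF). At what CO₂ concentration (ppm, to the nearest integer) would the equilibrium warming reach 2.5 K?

Required forcing: ΔF = ΔT/λ = 2.5/0.98 = 2.5510 W/m².
Then ln(C/391) = ΔF/5.35 = 2.5510/5.35 = 0.47682.
So C = 391 × e^0.47682 = 391 × 1.61094 = 629.88 ppm.

C ≈ 630 ppm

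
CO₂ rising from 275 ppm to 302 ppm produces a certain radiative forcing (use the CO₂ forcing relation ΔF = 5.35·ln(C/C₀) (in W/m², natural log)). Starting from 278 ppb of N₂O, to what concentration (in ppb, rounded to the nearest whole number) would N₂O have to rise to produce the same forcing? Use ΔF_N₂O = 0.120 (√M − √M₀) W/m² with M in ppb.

M ≈ 435 ppb

CO₂ forcing: 5.35 × ln(302/275) = 5.35 × 0.093656 = 0.50106 W/m².
Set 0.120(√M − √278) = 0.50106: √M = 0.50106/0.120 + √278 = 4.1755 + 16.6733 = 20.8488.
M = (20.8488)² = 434.67 ppb.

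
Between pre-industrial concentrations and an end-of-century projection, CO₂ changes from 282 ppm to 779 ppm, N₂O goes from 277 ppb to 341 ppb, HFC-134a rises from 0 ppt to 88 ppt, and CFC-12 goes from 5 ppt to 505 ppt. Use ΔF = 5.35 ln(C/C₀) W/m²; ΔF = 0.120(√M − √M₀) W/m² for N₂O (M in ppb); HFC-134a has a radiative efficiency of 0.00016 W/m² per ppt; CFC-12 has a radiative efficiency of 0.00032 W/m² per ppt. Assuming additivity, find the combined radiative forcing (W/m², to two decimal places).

CO₂: 5.35 × ln(779/282) = 5.35 × ln(2.76241) = 5.35 × 1.01610 = 5.4361 W/m².
N₂O: 0.120 × (√341 − √277) = 0.120 × (18.4662 − 16.6433) = 0.120 × 1.8229 = 0.2187 W/m².
HFC-134a: ΔF = 0.00016 × (88 − 0) = 0.00016 × 88 = 0.0141 W/m².
CFC-12: ΔF = 0.00032 × (505 − 5) = 0.00032 × 500 = 0.1600 W/m².
Total ΔF = 5.4361 + 0.2187 + 0.0141 + 0.1600 = 5.8289 W/m².

ΔF = 5.83 W/m²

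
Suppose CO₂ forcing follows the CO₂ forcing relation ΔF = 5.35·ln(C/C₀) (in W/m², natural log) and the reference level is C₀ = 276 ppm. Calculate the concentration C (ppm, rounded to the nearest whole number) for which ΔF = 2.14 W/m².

Set 5.35 ln(C/276) = 2.14, so ln(C/276) = 2.14/5.35 = 0.40000.
Then C/276 = e^0.40000 = 1.49182, giving C = 276 × 1.49182 = 411.74 ppm.

C ≈ 412 ppm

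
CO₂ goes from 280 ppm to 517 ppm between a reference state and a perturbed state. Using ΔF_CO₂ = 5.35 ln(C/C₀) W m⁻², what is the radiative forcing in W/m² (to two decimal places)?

ΔF = 3.28 W/m²

CO₂: 5.35 × ln(517/280) = 5.35 × ln(1.84643) = 5.35 × 0.61325 = 3.2809 W/m².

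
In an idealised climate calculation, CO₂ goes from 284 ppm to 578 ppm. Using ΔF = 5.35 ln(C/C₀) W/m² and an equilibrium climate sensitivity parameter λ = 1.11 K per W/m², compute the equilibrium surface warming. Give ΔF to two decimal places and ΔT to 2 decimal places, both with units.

ΔF = 3.80 W/m²; ΔT = 4.22 K

CO₂: 5.35 × ln(578/284) = 5.35 × ln(2.03521) = 5.35 × 0.71060 = 3.8017 W/m².
ΔT = λ ΔF = 1.11 × 3.80 = 4.2180 K.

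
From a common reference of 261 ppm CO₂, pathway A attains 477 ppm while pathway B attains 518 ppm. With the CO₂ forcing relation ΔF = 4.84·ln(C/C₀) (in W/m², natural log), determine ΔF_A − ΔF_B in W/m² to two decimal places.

ΔF_A = 4.84 ln(477/261) = 4.84 × 0.60300 = 2.9185 W/m².
ΔF_B = 4.84 ln(518/261) = 4.84 × 0.68545 = 3.3176 W/m².
Difference: 2.9185 − 3.3176 = -0.3991 W/m².
(Equivalently, ΔF_A − ΔF_B = 4.84 ln(477/518) = 4.84 × -0.08246 = -0.3991 W/m².)

ΔF_A − ΔF_B = -0.40 W/m²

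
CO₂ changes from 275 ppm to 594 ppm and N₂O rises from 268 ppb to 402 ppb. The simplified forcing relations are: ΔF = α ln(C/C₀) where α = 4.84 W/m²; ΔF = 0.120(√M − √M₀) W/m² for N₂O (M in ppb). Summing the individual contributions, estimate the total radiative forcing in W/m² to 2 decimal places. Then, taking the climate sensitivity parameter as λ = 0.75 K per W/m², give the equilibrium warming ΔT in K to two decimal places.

CO₂: 4.84 × ln(594/275) = 4.84 × ln(2.16000) = 4.84 × 0.77011 = 3.7273 W/m².
N₂O: 0.120 × (√402 − √268) = 0.120 × (20.0499 − 16.3707) = 0.120 × 3.6792 = 0.4415 W/m².
Total ΔF = 3.7273 + 0.4415 = 4.1688 W/m².
ΔT = λ ΔF = 0.75 × 4.17 = 3.1275 K.

ΔF = 4.17 W/m²; ΔT = 3.13 K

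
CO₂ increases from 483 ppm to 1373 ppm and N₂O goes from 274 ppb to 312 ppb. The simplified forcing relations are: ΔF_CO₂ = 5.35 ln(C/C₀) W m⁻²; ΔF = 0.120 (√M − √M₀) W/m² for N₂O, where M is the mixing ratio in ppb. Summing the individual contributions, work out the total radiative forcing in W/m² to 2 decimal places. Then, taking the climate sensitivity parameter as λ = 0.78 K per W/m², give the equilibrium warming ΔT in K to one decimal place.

ΔF = 5.72 W/m²; ΔT = 4.5 K

CO₂: 5.35 × ln(1373/483) = 5.35 × ln(2.84265) = 5.35 × 1.04474 = 5.5894 W/m².
N₂O: 0.120 × (√312 − √274) = 0.120 × (17.6635 − 16.5529) = 0.120 × 1.1106 = 0.1333 W/m².
Total ΔF = 5.5894 + 0.1333 = 5.7227 W/m².
ΔT = λ ΔF = 0.78 × 5.72 = 4.4616 K.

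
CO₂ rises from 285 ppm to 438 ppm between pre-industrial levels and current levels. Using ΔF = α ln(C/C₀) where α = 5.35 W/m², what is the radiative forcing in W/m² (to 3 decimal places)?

CO₂ absorption bands are partially saturated, so forcing scales with the logarithm of the concentration ratio.
CO₂: 5.35 × ln(438/285) = 5.35 × ln(1.53684) = 5.35 × 0.42973 = 2.2991 W/m².

ΔF = 2.299 W/m²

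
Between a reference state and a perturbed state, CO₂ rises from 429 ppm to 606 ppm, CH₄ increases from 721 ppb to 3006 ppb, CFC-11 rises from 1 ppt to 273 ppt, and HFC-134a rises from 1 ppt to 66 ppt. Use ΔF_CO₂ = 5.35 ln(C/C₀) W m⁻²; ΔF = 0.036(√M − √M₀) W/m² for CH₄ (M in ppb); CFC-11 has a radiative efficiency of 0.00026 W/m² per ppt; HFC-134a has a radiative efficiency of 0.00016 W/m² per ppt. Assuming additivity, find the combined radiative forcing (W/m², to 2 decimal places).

ΔF = 2.94 W/m²

CO₂: 5.35 × ln(606/429) = 5.35 × ln(1.41259) = 5.35 × 0.34542 = 1.8480 W/m².
CH₄: 0.036 × (√3006 − √721) = 0.036 × (54.8270 − 26.8514) = 0.036 × 27.9756 = 1.0071 W/m².
CFC-11: ΔF = 0.00026 × (273 − 1) = 0.00026 × 272 = 0.0707 W/m².
HFC-134a: ΔF = 0.00016 × (66 − 1) = 0.00016 × 65 = 0.0104 W/m².
Total ΔF = 1.8480 + 1.0071 + 0.0707 + 0.0104 = 2.9362 W/m².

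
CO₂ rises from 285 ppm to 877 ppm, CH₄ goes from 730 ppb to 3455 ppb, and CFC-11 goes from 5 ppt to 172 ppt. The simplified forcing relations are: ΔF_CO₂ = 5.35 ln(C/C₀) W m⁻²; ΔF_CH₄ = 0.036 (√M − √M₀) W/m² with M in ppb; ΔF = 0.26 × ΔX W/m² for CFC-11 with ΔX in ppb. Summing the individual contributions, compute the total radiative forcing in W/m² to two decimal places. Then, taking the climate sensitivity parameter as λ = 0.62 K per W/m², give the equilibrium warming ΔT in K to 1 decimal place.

ΔF = 7.20 W/m²; ΔT = 4.5 K

CO₂: 5.35 × ln(877/285) = 5.35 × ln(3.07719) = 5.35 × 1.12402 = 6.0135 W/m².
CH₄: 0.036 × (√3455 − √730) = 0.036 × (58.7792 − 27.0185) = 0.036 × 31.7607 = 1.1434 W/m².
CFC-11: Δ = 172 − 5 = 167 ppt = 0.167 ppb; ΔF = 0.26 × 0.167 = 0.0434 W/m².
Total ΔF = 6.0135 + 1.1434 + 0.0434 = 7.2003 W/m².
ΔT = λ ΔF = 0.62 × 7.20 = 4.4640 K.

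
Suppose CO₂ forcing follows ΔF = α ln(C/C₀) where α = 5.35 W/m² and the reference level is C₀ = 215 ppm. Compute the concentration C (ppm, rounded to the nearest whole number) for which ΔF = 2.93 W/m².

C ≈ 372 ppm

Set 5.35 ln(C/215) = 2.93, so ln(C/215) = 2.93/5.35 = 0.54766.
Then C/215 = e^0.54766 = 1.72920, giving C = 215 × 1.72920 = 371.78 ppm.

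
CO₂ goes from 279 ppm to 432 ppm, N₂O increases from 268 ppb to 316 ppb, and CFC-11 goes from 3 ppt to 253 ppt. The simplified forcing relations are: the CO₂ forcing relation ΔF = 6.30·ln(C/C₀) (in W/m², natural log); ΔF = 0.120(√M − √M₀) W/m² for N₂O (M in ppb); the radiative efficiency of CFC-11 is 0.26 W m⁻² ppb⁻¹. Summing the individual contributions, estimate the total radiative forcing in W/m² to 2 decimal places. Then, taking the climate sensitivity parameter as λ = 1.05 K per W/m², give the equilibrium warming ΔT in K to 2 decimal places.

CO₂: 6.30 × ln(432/279) = 6.30 × ln(1.54839) = 6.30 × 0.43722 = 2.7545 W/m².
N₂O: 0.120 × (√316 − √268) = 0.120 × (17.7764 − 16.3707) = 0.120 × 1.4057 = 0.1687 W/m².
CFC-11: Δ = 253 − 3 = 250 ppt = 0.250 ppb; ΔF = 0.26 × 0.250 = 0.0650 W/m².
Total ΔF = 2.7545 + 0.1687 + 0.0650 = 2.9882 W/m².
ΔT = λ ΔF = 1.05 × 2.99 = 3.1395 K.

ΔF = 2.99 W/m²; ΔT = 3.14 K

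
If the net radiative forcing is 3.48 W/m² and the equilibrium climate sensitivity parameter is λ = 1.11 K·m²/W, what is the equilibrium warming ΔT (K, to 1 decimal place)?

ΔT = 3.9 K

ΔT = λ ΔF = 1.11 × 3.48 = 3.8628 K.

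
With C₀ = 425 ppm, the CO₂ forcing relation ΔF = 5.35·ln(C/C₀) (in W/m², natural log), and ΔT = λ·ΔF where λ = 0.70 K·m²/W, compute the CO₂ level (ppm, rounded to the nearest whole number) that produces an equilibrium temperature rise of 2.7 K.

Required forcing: ΔF = ΔT/λ = 2.7/0.70 = 3.8571 W/m².
Then ln(C/425) = ΔF/5.35 = 3.8571/5.35 = 0.72095.
So C = 425 × e^0.72095 = 425 × 2.05639 = 873.97 ppm.

C ≈ 874 ppm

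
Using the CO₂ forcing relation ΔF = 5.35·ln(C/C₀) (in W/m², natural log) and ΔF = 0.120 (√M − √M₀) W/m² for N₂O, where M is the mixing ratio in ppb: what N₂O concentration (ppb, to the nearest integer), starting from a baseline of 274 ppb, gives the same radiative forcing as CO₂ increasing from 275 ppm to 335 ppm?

CO₂ forcing: 5.35 × ln(335/275) = 5.35 × 0.197359 = 1.05587 W/m².
Set 0.120(√M − √274) = 1.05587: √M = 1.05587/0.120 + √274 = 8.7989 + 16.5529 = 25.3518.
M = (25.3518)² = 642.71 ppb.

M ≈ 643 ppb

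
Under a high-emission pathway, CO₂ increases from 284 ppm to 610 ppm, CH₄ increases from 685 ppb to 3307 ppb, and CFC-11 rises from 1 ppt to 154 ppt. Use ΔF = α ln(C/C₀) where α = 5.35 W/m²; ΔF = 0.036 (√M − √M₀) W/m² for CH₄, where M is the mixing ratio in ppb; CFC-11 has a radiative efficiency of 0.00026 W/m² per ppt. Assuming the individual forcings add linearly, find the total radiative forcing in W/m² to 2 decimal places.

CO₂: 5.35 × ln(610/284) = 5.35 × ln(2.14789) = 5.35 × 0.76449 = 4.0900 W/m².
CH₄: 0.036 × (√3307 − √685) = 0.036 × (57.5065 − 26.1725) = 0.036 × 31.3340 = 1.1280 W/m².
CFC-11: ΔF = 0.00026 × (154 − 1) = 0.00026 × 153 = 0.0398 W/m².
Total ΔF = 4.0900 + 1.1280 + 0.0398 = 5.2578 W/m².

ΔF = 5.26 W/m²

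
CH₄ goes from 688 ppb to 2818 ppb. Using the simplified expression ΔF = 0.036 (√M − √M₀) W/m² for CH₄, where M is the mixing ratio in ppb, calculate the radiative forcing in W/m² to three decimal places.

CH₄: 0.036 × (√2818 − √688) = 0.036 × (53.0848 − 26.2298) = 0.036 × 26.8550 = 0.9668 W/m².

ΔF = 0.967 W/m²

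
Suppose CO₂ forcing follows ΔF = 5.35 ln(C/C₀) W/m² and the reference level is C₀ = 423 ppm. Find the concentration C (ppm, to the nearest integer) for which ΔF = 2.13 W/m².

C ≈ 630 ppm

Set 5.35 ln(C/423) = 2.13, so ln(C/423) = 2.13/5.35 = 0.39813.
Then C/423 = e^0.39813 = 1.48904, giving C = 423 × 1.48904 = 629.86 ppm.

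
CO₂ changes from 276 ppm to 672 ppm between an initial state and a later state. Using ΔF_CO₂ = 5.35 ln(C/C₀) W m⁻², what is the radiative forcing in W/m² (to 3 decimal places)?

ΔF = 4.761 W/m²

CO₂ absorption bands are partially saturated, so forcing scales with the logarithm of the concentration ratio.
CO₂: 5.35 × ln(672/276) = 5.35 × ln(2.43478) = 5.35 × 0.88986 = 4.7608 W/m².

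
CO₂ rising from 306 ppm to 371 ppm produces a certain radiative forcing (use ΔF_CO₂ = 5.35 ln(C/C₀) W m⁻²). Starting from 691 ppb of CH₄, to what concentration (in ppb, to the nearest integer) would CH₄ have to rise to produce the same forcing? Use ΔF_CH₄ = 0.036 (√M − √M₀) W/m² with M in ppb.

CO₂ forcing: 5.35 × ln(371/306) = 5.35 × 0.192617 = 1.03050 W/m².
Set 0.036(√M − √691) = 1.03050: √M = 1.03050/0.036 + √691 = 28.6250 + 26.2869 = 54.9119.
M = (54.9119)² = 3015.32 ppb.

M ≈ 3015 ppb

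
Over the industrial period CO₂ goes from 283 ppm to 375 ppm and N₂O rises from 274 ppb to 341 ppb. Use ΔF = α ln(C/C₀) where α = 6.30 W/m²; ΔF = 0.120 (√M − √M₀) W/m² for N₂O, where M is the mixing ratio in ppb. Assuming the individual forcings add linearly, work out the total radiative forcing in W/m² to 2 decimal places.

ΔF = 2.00 W/m²

CO₂: 6.30 × ln(375/283) = 6.30 × ln(1.32509) = 6.30 × 0.28148 = 1.7733 W/m².
N₂O: 0.120 × (√341 − √274) = 0.120 × (18.4662 − 16.5529) = 0.120 × 1.9133 = 0.2296 W/m².
Total ΔF = 1.7733 + 0.2296 = 2.0029 W/m².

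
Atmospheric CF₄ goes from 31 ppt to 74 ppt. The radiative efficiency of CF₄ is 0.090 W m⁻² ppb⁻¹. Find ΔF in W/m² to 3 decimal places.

CF₄: Δ = 74 − 31 = 43 ppt = 0.043 ppb; ΔF = 0.090 × 0.043 = 0.0039 W/m².

ΔF = 0.004 W/m²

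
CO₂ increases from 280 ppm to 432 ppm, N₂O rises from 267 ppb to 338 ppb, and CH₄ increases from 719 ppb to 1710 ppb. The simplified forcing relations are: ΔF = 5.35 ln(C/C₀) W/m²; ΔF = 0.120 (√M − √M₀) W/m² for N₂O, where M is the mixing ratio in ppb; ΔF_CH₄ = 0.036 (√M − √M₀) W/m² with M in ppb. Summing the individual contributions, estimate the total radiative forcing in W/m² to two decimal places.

CO₂: 5.35 × ln(432/280) = 5.35 × ln(1.54286) = 5.35 × 0.43364 = 2.3200 W/m².
N₂O: 0.120 × (√338 − √267) = 0.120 × (18.3848 − 16.3401) = 0.120 × 2.0447 = 0.2454 W/m².
CH₄: 0.036 × (√1710 − √719) = 0.036 × (41.3521 − 26.8142) = 0.036 × 14.5379 = 0.5234 W/m².
Total ΔF = 2.3200 + 0.2454 + 0.5234 = 3.0888 W/m².

ΔF = 3.09 W/m²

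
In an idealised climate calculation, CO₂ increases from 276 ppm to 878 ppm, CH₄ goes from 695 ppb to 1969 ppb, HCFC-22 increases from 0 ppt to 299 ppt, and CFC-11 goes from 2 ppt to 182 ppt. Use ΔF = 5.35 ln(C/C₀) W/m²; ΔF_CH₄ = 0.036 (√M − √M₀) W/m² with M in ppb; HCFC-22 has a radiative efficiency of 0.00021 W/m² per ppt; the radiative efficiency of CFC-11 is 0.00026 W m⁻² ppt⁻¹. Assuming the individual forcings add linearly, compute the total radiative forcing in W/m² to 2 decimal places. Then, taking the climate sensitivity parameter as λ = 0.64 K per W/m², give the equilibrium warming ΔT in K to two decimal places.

ΔF = 6.95 W/m²; ΔT = 4.45 K

CO₂: 5.35 × ln(878/276) = 5.35 × ln(3.18116) = 5.35 × 1.15725 = 6.1913 W/m².
CH₄: 0.036 × (√1969 − √695) = 0.036 × (44.3734 − 26.3629) = 0.036 × 18.0105 = 0.6484 W/m².
HCFC-22: ΔF = 0.00021 × (299 − 0) = 0.00021 × 299 = 0.0628 W/m².
CFC-11: ΔF = 0.00026 × (182 − 2) = 0.00026 × 180 = 0.0468 W/m².
Total ΔF = 6.1913 + 0.6484 + 0.0628 + 0.0468 = 6.9493 W/m².
ΔT = λ ΔF = 0.64 × 6.95 = 4.4480 K.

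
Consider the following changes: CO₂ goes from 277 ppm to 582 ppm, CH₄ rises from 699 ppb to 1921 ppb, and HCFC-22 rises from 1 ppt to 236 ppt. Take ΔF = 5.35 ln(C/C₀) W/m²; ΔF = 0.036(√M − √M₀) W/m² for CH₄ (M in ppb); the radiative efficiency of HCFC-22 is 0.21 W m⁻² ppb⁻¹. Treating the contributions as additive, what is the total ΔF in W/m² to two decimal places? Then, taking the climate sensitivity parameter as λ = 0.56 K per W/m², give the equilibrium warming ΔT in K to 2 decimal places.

ΔF = 4.65 W/m²; ΔT = 2.60 K

CO₂: 5.35 × ln(582/277) = 5.35 × ln(2.10108) = 5.35 × 0.74245 = 3.9721 W/m².
CH₄: 0.036 × (√1921 − √699) = 0.036 × (43.8292 − 26.4386) = 0.036 × 17.3906 = 0.6261 W/m².
HCFC-22: Δ = 236 − 1 = 235 ppt = 0.235 ppb; ΔF = 0.21 × 0.235 = 0.0494 W/m².
Total ΔF = 3.9721 + 0.6261 + 0.0494 = 4.6476 W/m².
ΔT = λ ΔF = 0.56 × 4.65 = 2.6040 K.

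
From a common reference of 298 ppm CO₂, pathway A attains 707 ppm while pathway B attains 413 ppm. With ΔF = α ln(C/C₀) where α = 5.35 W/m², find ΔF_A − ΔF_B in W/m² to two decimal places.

ΔF_A = 5.35 ln(707/298) = 5.35 × 0.86394 = 4.6221 W/m².
ΔF_B = 5.35 ln(413/298) = 5.35 × 0.32635 = 1.7460 W/m².
Difference: 4.6221 − 1.7460 = 2.8761 W/m².

ΔF_A − ΔF_B = 2.88 W/m²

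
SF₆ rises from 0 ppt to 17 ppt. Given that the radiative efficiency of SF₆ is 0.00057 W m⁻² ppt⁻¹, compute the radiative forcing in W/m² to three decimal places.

ΔF = 0.010 W/m²

SF₆: ΔF = 0.00057 × (17 − 0) = 0.00057 × 17 = 0.0097 W/m².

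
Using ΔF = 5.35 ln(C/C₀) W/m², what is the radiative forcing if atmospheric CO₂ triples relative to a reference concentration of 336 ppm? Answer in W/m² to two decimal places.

ΔF = 5.88 W/m²

Because the forcing depends only on the ratio C/C₀, the initial concentration does not enter.
ΔF = 5.35 × ln(3) = 5.35 × 1.09861 = 5.8776 W/m².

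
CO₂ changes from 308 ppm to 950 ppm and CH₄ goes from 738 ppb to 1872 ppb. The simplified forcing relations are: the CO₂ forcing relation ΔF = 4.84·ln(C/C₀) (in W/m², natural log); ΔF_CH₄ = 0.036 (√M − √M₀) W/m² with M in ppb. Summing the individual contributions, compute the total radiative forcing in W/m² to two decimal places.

ΔF = 6.03 W/m²

CO₂: 4.84 × ln(950/308) = 4.84 × ln(3.08442) = 4.84 × 1.12636 = 5.4516 W/m².
CH₄: 0.036 × (√1872 − √738) = 0.036 × (43.2666 − 27.1662) = 0.036 × 16.1004 = 0.5796 W/m².
Total ΔF = 5.4516 + 0.5796 = 6.0312 W/m².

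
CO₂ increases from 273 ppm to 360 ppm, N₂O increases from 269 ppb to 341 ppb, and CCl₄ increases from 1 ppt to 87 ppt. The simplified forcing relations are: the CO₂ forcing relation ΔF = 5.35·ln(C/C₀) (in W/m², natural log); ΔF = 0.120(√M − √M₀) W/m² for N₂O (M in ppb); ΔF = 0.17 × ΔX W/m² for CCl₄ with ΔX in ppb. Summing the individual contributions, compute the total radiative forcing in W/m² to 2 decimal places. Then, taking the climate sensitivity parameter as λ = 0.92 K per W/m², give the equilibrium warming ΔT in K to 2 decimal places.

ΔF = 1.74 W/m²; ΔT = 1.60 K

CO₂: 5.35 × ln(360/273) = 5.35 × ln(1.31868) = 5.35 × 0.27663 = 1.4800 W/m².
N₂O: 0.120 × (√341 − √269) = 0.120 × (18.4662 − 16.4012) = 0.120 × 2.0650 = 0.2478 W/m².
CCl₄: Δ = 87 − 1 = 86 ppt = 0.086 ppb; ΔF = 0.17 × 0.086 = 0.0146 W/m².
Total ΔF = 1.4800 + 0.2478 + 0.0146 = 1.7424 W/m².
ΔT = λ ΔF = 0.92 × 1.74 = 1.6008 K.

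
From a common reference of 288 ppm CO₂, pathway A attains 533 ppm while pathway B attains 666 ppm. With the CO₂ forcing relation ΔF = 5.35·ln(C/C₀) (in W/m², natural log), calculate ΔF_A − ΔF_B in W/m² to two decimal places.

ΔF_A = 5.35 ln(533/288) = 5.35 × 0.61556 = 3.2932 W/m².
ΔF_B = 5.35 ln(666/288) = 5.35 × 0.83833 = 4.4851 W/m².
Difference: 3.2932 − 4.4851 = -1.1919 W/m².

ΔF_A − ΔF_B = -1.19 W/m²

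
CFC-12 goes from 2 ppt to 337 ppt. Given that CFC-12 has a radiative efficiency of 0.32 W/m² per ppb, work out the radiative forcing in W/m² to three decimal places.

ΔF = 0.107 W/m²

CFC-12: Δ = 337 − 2 = 335 ppt = 0.335 ppb; ΔF = 0.32 × 0.335 = 0.1072 W/m².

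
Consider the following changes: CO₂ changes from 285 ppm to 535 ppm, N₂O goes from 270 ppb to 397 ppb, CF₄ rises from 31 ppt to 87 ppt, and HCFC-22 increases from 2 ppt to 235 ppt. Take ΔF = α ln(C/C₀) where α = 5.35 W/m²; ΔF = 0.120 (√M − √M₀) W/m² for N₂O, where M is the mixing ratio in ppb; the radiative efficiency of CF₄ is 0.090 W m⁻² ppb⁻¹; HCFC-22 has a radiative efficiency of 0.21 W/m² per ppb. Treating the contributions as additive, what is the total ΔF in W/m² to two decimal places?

CO₂: 5.35 × ln(535/285) = 5.35 × ln(1.87719) = 5.35 × 0.62978 = 3.3693 W/m².
N₂O: 0.120 × (√397 − √270) = 0.120 × (19.9249 − 16.4317) = 0.120 × 3.4932 = 0.4192 W/m².
CF₄: Δ = 87 − 31 = 56 ppt = 0.056 ppb; ΔF = 0.090 × 0.056 = 0.0050 W/m².
HCFC-22: Δ = 235 − 2 = 233 ppt = 0.233 ppb; ΔF = 0.21 × 0.233 = 0.0489 W/m².
Total ΔF = 3.3693 + 0.4192 + 0.0050 + 0.0489 = 3.8424 W/m².

ΔF = 3.84 W/m²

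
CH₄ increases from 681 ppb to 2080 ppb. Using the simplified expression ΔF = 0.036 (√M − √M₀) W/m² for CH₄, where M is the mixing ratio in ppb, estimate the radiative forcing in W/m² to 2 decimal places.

CH₄: 0.036 × (√2080 − √681) = 0.036 × (45.6070 − 26.0960) = 0.036 × 19.5110 = 0.7024 W/m².

ΔF = 0.70 W/m²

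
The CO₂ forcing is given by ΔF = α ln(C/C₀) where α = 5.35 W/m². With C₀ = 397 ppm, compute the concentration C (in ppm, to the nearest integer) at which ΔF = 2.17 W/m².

Set 5.35 ln(C/397) = 2.17, so ln(C/397) = 2.17/5.35 = 0.40561.
Then C/397 = e^0.40561 = 1.50022, giving C = 397 × 1.50022 = 595.59 ppm.

C ≈ 596 ppm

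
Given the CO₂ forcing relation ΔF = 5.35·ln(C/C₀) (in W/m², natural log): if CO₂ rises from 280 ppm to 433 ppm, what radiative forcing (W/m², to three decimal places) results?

CO₂ absorption bands are partially saturated, so forcing scales with the logarithm of the concentration ratio.
CO₂: 5.35 × ln(433/280) = 5.35 × ln(1.54643) = 5.35 × 0.43595 = 2.3323 W/m².

ΔF = 2.332 W/m²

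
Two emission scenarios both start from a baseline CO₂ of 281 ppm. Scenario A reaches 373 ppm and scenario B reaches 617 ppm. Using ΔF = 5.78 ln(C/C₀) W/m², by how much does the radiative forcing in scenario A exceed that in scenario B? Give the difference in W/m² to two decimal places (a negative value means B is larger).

ΔF_A = 5.78 ln(373/281) = 5.78 × 0.28322 = 1.6370 W/m².
ΔF_B = 5.78 ln(617/281) = 5.78 × 0.78651 = 4.5460 W/m².
Difference: 1.6370 − 4.5460 = -2.9090 W/m².
(Equivalently, ΔF_A − ΔF_B = 5.78 ln(373/617) = 5.78 × -0.50329 = -2.9090 W/m².)

ΔF_A − ΔF_B = -2.91 W/m²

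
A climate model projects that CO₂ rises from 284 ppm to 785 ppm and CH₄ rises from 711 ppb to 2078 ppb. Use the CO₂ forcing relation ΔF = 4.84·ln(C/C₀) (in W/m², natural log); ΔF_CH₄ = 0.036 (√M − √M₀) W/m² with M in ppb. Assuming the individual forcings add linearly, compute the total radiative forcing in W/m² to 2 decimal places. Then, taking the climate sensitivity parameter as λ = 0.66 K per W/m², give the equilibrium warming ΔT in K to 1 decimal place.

ΔF = 5.60 W/m²; ΔT = 3.7 K

CO₂: 4.84 × ln(785/284) = 4.84 × ln(2.76408) = 4.84 × 1.01671 = 4.9209 W/m².
CH₄: 0.036 × (√2078 − √711) = 0.036 × (45.5851 − 26.6646) = 0.036 × 18.9205 = 0.6811 W/m².
Total ΔF = 4.9209 + 0.6811 = 5.6020 W/m².
ΔT = λ ΔF = 0.66 × 5.60 = 3.6960 K.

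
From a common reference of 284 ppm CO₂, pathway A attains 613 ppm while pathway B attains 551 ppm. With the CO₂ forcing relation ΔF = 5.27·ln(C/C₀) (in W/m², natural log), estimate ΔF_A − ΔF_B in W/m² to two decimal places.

ΔF_A = 5.27 ln(613/284) = 5.27 × 0.76939 = 4.0547 W/m².
ΔF_B = 5.27 ln(551/284) = 5.27 × 0.66276 = 3.4927 W/m².
Difference: 4.0547 − 3.4927 = 0.5620 W/m².

ΔF_A − ΔF_B = 0.56 W/m²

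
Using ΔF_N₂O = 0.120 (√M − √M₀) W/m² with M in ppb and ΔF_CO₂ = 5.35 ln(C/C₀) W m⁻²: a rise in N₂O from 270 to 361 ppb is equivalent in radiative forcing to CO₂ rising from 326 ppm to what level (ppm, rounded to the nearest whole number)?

C ≈ 345 ppm

N₂O forcing: 0.120 × (√361 − √270) = 0.120 × (19.0000 − 16.4317) = 0.120 × 2.5683 = 0.30820 W/m².
Set 5.35 ln(C/326) = 0.30820: ln(C/326) = 0.30820/5.35 = 0.05761, so C = 326 × e^0.05761 = 326 × 1.05930 = 345.33 ppm.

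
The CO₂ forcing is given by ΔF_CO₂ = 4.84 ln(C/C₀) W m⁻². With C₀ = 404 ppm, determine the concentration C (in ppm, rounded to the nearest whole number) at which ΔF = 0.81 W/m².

Set 4.84 ln(C/404) = 0.81, so ln(C/404) = 0.81/4.84 = 0.16736.
Then C/404 = e^0.16736 = 1.18218, giving C = 404 × 1.18218 = 477.60 ppm.

C ≈ 478 ppm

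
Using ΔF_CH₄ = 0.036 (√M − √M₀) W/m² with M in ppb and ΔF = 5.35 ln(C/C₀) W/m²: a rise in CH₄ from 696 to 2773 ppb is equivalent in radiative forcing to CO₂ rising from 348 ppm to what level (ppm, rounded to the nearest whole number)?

C ≈ 415 ppm

CH₄ forcing: 0.036 × (√2773 − √696) = 0.036 × (52.6593 − 26.3818) = 0.036 × 26.2775 = 0.94599 W/m².
Set 5.35 ln(C/348) = 0.94599: ln(C/348) = 0.94599/5.35 = 0.17682, so C = 348 × e^0.17682 = 348 × 1.19342 = 415.31 ppm.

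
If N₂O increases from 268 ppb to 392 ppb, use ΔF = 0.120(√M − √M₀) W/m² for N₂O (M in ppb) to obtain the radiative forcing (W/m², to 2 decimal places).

N₂O: 0.120 × (√392 − √268) = 0.120 × (19.7990 − 16.3707) = 0.120 × 3.4283 = 0.4114 W/m².

ΔF = 0.41 W/m²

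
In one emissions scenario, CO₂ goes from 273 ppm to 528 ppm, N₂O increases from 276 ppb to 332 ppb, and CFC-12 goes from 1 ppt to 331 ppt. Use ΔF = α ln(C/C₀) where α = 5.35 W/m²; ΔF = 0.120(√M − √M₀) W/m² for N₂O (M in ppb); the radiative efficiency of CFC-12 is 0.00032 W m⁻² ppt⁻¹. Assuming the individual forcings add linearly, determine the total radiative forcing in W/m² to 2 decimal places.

ΔF = 3.83 W/m²

CO₂: 5.35 × ln(528/273) = 5.35 × ln(1.93407) = 5.35 × 0.65963 = 3.5290 W/m².
N₂O: 0.120 × (√332 − √276) = 0.120 × (18.2209 − 16.6132) = 0.120 × 1.6077 = 0.1929 W/m².
CFC-12: ΔF = 0.00032 × (331 − 1) = 0.00032 × 330 = 0.1056 W/m².
Total ΔF = 3.5290 + 0.1929 + 0.1056 = 3.8275 W/m².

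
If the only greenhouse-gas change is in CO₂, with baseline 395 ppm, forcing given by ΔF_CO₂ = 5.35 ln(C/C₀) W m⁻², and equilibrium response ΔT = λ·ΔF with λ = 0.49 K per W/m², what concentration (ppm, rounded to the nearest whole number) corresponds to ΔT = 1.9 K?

Required forcing: ΔF = ΔT/λ = 1.9/0.49 = 3.8776 W/m².
Then ln(C/395) = ΔF/5.35 = 3.8776/5.35 = 0.72479.
So C = 395 × e^0.72479 = 395 × 2.06430 = 815.40 ppm.

C ≈ 815 ppm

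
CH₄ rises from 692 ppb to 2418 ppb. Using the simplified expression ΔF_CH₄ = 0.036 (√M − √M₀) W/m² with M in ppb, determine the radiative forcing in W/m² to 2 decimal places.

ΔF = 0.82 W/m²

CH₄: 0.036 × (√2418 − √692) = 0.036 × (49.1732 − 26.3059) = 0.036 × 22.8673 = 0.8232 W/m².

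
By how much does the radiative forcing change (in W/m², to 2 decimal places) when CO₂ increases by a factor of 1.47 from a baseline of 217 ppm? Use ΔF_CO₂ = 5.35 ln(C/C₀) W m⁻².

ΔF = 2.06 W/m²

Because the forcing depends only on the ratio C/C₀, the initial concentration does not enter.
ΔF = 5.35 × ln(1.47) = 5.35 × 0.38526 = 2.0611 W/m².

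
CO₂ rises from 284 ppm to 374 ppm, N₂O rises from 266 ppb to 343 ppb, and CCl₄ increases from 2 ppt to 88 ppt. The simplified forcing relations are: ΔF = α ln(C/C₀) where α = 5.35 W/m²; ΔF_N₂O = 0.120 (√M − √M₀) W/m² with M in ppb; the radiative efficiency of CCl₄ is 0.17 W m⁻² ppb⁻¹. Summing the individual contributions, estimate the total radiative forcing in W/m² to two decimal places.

ΔF = 1.75 W/m²

CO₂: 5.35 × ln(374/284) = 5.35 × ln(1.31690) = 5.35 × 0.27528 = 1.4727 W/m².
N₂O: 0.120 × (√343 − √266) = 0.120 × (18.5203 − 16.3095) = 0.120 × 2.2108 = 0.2653 W/m².
CCl₄: Δ = 88 − 2 = 86 ppt = 0.086 ppb; ΔF = 0.17 × 0.086 = 0.0146 W/m².
Total ΔF = 1.4727 + 0.2653 + 0.0146 = 1.7526 W/m².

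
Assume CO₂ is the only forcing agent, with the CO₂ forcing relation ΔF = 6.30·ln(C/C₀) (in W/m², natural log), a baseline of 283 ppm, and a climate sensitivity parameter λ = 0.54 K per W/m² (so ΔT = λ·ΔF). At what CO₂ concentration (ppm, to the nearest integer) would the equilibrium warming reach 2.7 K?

C ≈ 626 ppm

Required forcing: ΔF = ΔT/λ = 2.7/0.54 = 5.0000 W/m².
Then ln(C/283) = ΔF/6.30 = 5.0000/6.30 = 0.79365.
So C = 283 × e^0.79365 = 283 × 2.21145 = 625.84 ppm.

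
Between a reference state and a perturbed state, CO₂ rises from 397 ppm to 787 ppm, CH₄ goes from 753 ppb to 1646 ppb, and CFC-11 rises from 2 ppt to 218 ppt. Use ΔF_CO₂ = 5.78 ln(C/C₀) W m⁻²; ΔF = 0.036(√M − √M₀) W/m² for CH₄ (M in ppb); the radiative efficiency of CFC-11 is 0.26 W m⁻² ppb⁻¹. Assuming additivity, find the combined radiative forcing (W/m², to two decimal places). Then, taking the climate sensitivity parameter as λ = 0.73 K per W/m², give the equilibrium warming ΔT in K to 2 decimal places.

CO₂: 5.78 × ln(787/397) = 5.78 × ln(1.98237) = 5.78 × 0.68429 = 3.9552 W/m².
CH₄: 0.036 × (√1646 − √753) = 0.036 × (40.5709 − 27.4408) = 0.036 × 13.1301 = 0.4727 W/m².
CFC-11: Δ = 218 − 2 = 216 ppt = 0.216 ppb; ΔF = 0.26 × 0.216 = 0.0562 W/m².
Total ΔF = 3.9552 + 0.4727 + 0.0562 = 4.4841 W/m².
ΔT = λ ΔF = 0.73 × 4.48 = 3.2704 K.

ΔF = 4.48 W/m²; ΔT = 3.27 K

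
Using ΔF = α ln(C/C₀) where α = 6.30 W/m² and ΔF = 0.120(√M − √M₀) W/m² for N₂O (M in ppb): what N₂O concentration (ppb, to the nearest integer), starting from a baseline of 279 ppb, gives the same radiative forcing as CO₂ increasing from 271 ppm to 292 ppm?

CO₂ forcing: 6.30 × ln(292/271) = 6.30 × 0.074635 = 0.47020 W/m².
Set 0.120(√M − √279) = 0.47020: √M = 0.47020/0.120 + √279 = 3.9183 + 16.7033 = 20.6216.
M = (20.6216)² = 425.25 ppb.

M ≈ 425 ppb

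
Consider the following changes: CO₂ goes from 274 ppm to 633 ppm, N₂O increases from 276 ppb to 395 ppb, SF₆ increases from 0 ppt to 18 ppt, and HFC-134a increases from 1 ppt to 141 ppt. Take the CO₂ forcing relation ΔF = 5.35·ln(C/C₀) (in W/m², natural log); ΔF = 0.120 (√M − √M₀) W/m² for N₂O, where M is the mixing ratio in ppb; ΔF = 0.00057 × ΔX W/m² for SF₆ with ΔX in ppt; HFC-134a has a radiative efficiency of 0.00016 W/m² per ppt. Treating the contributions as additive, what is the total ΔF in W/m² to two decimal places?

CO₂: 5.35 × ln(633/274) = 5.35 × ln(2.31022) = 5.35 × 0.83734 = 4.4798 W/m².
N₂O: 0.120 × (√395 − √276) = 0.120 × (19.8746 − 16.6132) = 0.120 × 3.2614 = 0.3914 W/m².
SF₆: ΔF = 0.00057 × (18 − 0) = 0.00057 × 18 = 0.0103 W/m².
HFC-134a: ΔF = 0.00016 × (141 − 1) = 0.00016 × 140 = 0.0224 W/m².
Total ΔF = 4.4798 + 0.3914 + 0.0103 + 0.0224 = 4.9039 W/m².

ΔF = 4.90 W/m²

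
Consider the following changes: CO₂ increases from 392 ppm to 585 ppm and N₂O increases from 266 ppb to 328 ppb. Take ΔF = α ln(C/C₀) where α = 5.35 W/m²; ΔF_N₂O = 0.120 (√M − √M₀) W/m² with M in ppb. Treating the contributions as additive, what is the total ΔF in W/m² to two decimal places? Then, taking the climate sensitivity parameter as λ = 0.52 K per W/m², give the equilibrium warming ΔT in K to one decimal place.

CO₂: 5.35 × ln(585/392) = 5.35 × ln(1.49235) = 5.35 × 0.40035 = 2.1419 W/m².
N₂O: 0.120 × (√328 − √266) = 0.120 × (18.1108 − 16.3095) = 0.120 × 1.8013 = 0.2162 W/m².
Total ΔF = 2.1419 + 0.2162 = 2.3581 W/m².
ΔT = λ ΔF = 0.52 × 2.36 = 1.2272 K.

ΔF = 2.36 W/m²; ΔT = 1.2 K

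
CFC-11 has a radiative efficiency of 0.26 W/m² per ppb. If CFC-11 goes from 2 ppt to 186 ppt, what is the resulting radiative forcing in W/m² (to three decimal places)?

ΔF = 0.048 W/m²

CFC-11: Δ = 186 − 2 = 184 ppt = 0.184 ppb; ΔF = 0.26 × 0.184 = 0.0478 W/m².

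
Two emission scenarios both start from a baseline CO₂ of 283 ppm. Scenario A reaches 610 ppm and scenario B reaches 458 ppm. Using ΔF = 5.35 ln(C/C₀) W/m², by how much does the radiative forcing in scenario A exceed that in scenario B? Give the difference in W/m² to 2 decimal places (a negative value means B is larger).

ΔF_A − ΔF_B = 1.53 W/m²

ΔF_A = 5.35 ln(610/283) = 5.35 × 0.76801 = 4.1089 W/m².
ΔF_B = 5.35 ln(458/283) = 5.35 × 0.48142 = 2.5756 W/m².
Difference: 4.1089 − 2.5756 = 1.5333 W/m².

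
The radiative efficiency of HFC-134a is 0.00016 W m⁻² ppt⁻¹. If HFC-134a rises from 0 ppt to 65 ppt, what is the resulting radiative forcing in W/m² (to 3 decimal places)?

ΔF = 0.010 W/m²

HFC-134a: ΔF = 0.00016 × (65 − 0) = 0.00016 × 65 = 0.0104 W/m².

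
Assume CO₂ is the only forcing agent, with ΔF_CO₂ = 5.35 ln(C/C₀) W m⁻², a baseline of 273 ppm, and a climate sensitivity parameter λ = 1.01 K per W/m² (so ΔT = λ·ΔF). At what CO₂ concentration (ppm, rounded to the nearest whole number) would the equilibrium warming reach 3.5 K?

C ≈ 522 ppm

Required forcing: ΔF = ΔT/λ = 3.5/1.01 = 3.4653 W/m².
Then ln(C/273) = ΔF/5.35 = 3.4653/5.35 = 0.64772.
So C = 273 × e^0.64772 = 273 × 1.91118 = 521.75 ppm.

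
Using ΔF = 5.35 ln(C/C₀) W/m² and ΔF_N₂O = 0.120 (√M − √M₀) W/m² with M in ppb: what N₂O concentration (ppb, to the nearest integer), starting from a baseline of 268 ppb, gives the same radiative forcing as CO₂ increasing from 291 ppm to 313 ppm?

M ≈ 385 ppb

CO₂ forcing: 5.35 × ln(313/291) = 5.35 × 0.072880 = 0.38991 W/m².
Set 0.120(√M − √268) = 0.38991: √M = 0.38991/0.120 + √268 = 3.2493 + 16.3707 = 19.6200.
M = (19.6200)² = 384.94 ppb.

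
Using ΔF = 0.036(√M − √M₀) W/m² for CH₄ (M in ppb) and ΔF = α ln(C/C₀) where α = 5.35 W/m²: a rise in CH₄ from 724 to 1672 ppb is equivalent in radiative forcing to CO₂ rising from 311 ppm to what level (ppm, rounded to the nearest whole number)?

CH₄ forcing: 0.036 × (√1672 − √724) = 0.036 × (40.8901 − 26.9072) = 0.036 × 13.9829 = 0.50338 W/m².
Set 5.35 ln(C/311) = 0.50338: ln(C/311) = 0.50338/5.35 = 0.09409, so C = 311 × e^0.09409 = 311 × 1.09866 = 341.68 ppm.

C ≈ 342 ppm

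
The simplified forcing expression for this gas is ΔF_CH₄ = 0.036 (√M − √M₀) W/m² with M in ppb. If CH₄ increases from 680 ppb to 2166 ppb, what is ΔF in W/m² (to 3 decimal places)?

ΔF = 0.737 W/m²

CH₄: 0.036 × (√2166 − √680) = 0.036 × (46.5403 − 26.0768) = 0.036 × 20.4635 = 0.7367 W/m².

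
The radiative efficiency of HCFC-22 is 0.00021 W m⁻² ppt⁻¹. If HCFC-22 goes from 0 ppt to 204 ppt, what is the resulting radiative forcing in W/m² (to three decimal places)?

ΔF = 0.043 W/m²

HCFC-22: ΔF = 0.00021 × (204 − 0) = 0.00021 × 204 = 0.0428 W/m².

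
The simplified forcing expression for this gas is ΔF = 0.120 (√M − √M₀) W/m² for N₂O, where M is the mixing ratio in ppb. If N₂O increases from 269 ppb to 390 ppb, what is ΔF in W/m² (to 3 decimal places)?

N₂O: 0.120 × (√390 − √269) = 0.120 × (19.7484 − 16.4012) = 0.120 × 3.3472 = 0.4017 W/m².

ΔF = 0.402 W/m²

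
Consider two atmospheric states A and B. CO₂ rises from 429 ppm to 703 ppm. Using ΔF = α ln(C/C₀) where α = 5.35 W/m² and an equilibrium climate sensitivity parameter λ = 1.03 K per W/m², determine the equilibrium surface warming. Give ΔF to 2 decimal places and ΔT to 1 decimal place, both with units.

ΔF = 2.64 W/m²; ΔT = 2.7 K

CO₂: 5.35 × ln(703/429) = 5.35 × ln(1.63869) = 5.35 × 0.49390 = 2.6424 W/m².
ΔT = λ ΔF = 1.03 × 2.64 = 2.7192 K.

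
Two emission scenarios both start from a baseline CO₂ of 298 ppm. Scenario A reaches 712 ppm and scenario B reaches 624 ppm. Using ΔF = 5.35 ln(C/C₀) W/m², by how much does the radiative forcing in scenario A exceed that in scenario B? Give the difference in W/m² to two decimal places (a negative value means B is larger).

ΔF_A = 5.35 ln(712/298) = 5.35 × 0.87098 = 4.6597 W/m².
ΔF_B = 5.35 ln(624/298) = 5.35 × 0.73906 = 3.9540 W/m².
Difference: 4.6597 − 3.9540 = 0.7057 W/m².

ΔF_A − ΔF_B = 0.71 W/m²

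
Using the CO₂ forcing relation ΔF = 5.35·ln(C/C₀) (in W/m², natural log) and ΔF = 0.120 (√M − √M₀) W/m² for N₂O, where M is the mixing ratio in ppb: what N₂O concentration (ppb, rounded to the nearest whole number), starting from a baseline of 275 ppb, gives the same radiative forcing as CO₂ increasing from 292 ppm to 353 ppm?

M ≈ 627 ppb

CO₂ forcing: 5.35 × ln(353/292) = 5.35 × 0.189714 = 1.01497 W/m².
Set 0.120(√M − √275) = 1.01497: √M = 1.01497/0.120 + √275 = 8.4581 + 16.5831 = 25.0412.
M = (25.0412)² = 627.06 ppb.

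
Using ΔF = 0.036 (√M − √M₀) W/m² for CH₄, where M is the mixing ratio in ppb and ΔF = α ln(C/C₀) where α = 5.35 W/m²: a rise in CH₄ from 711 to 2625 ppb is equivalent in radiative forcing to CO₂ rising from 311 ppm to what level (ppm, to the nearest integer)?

CH₄ forcing: 0.036 × (√2625 − √711) = 0.036 × (51.2348 − 26.6646) = 0.036 × 24.5702 = 0.88453 W/m².
Set 5.35 ln(C/311) = 0.88453: ln(C/311) = 0.88453/5.35 = 0.16533, so C = 311 × e^0.16533 = 311 × 1.17978 = 366.91 ppm.

C ≈ 367 ppm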